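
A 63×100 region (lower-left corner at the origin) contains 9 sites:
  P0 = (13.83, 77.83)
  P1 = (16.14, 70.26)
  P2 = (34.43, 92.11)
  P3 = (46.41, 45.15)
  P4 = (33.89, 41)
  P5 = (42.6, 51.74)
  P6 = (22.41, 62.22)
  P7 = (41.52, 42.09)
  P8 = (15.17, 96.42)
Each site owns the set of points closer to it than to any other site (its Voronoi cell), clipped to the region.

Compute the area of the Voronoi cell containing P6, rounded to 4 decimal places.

1. box [0,63]×[0,100]: [(0, 0) (63, 0) (63, 100) (0, 100)]
2. ⊥bis P6·P0 via (18.12,70.025): [(0, 60.0654) (0, 0) (63, 0) (63, 94.6932)]  |A|=4874.895
3. ⊥bis P6·P1 via (19.275,66.24): [(38.4748, 81.2129) (0, 51.2084) (0, 0) (63, 0) (63, 94.6932)]  |A|=4704.5094
4. ⊥bis P6·P2 via (28.42,77.165): [(31.6292, 75.8744) (0, 51.2084) (0, 0) (63, 0) (63, 63.259)]  |A|=4192.1269
5. ⊥bis P6·P3 via (34.41,53.685): [(46.0637, 70.0698) (31.6292, 75.8744) (0, 51.2084) (0, 5.3054)]  |A|=1327.0491
6. ⊥bis P6·P4 via (28.15,51.61): [(35.9264, 55.817) (46.0637, 70.0698) (31.6292, 75.8744) (0, 51.2084) (0, 36.3809)]  |A|=768.8338
7. ⊥bis P6·P5 via (32.505,56.98): [(30.3297, 52.7892) (40.4676, 72.3202) (31.6292, 75.8744) (0, 51.2084) (0, 36.3809)]  |A|=678.2411
8. ⊥bis P6·P7 via (31.965,52.155): [(30.3297, 52.7892) (40.4676, 72.3202) (31.6292, 75.8744) (0, 51.2084) (0, 36.3809)]  |A|=678.2411
9. ⊥bis P6·P8 via (18.79,79.32): [(30.3297, 52.7892) (40.4676, 72.3202) (31.6292, 75.8744) (0, 51.2084) (0, 36.3809)]  |A|=678.2411
10. canonical 5-gon: [(30.3297, 52.7892) (40.4676, 72.3202) (31.6292, 75.8744) (0, 51.2084) (0, 36.3809)]
11. shoelace: 678.2411

Area of P6's cell: 678.2411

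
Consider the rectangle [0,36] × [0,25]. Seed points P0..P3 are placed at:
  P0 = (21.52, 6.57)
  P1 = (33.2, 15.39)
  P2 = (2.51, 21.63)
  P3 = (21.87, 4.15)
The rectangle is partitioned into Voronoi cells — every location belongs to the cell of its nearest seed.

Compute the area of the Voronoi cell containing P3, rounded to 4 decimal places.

Area of P3's cell: 153.0915

1. box [0,36]×[0,25]: [(0, 0) (36, 0) (36, 25) (0, 25)]
2. ⊥bis P3·P0 via (21.695,5.36): [(0, 2.2223) (0, 0) (36, 0) (36, 7.4289)]  |A|=173.7216
3. ⊥bis P3·P1 via (27.535,9.77): [(30.6282, 6.652) (0, 2.2223) (0, 0) (36, 0) (36, 1.2372)]  |A|=157.0914
4. ⊥bis P3·P2 via (12.19,12.89): [(30.6282, 6.652) (2.9424, 2.6479) (0.5517, 0) (36, 0) (36, 1.2372)]  |A|=153.0915
5. canonical 5-gon: [(30.6282, 6.652) (2.9424, 2.6479) (0.5517, 0) (36, 0) (36, 1.2372)]
6. shoelace: 153.0915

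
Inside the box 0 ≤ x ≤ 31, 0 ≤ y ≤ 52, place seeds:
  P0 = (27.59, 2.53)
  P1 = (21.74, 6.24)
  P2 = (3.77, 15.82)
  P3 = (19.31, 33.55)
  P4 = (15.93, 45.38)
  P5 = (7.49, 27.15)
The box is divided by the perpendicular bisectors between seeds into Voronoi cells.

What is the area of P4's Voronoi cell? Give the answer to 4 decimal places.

1. box [0,31]×[0,52]: [(0, 0) (31, 0) (31, 52) (0, 52)]
2. ⊥bis P4·P0 via (21.76,23.955): [(0, 18.0338) (31, 26.4693) (31, 52) (0, 52)]  |A|=922.2011
3. ⊥bis P4·P1 via (18.835,25.81): [(0, 23.0141) (31, 27.6158) (31, 52) (0, 52)]  |A|=827.2366
4. ⊥bis P4·P2 via (9.85,30.6): [(0, 34.652) (20.789, 26.1001) (31, 27.6158) (31, 52) (0, 52)]  |A|=706.2669
5. ⊥bis P4·P3 via (17.62,39.465): [(0, 34.652) (0.3174, 34.5214) (31, 43.2879) (31, 52) (0, 52)]  |A|=407.327
6. ⊥bis P4·P5 via (11.71,36.265): [(0, 41.6864) (9.6912, 37.1996) (31, 43.2879) (31, 52) (0, 52)]  |A|=372.2038
7. canonical 5-gon: [(0, 41.6864) (9.6912, 37.1996) (31, 43.2879) (31, 52) (0, 52)]
8. shoelace: 372.2038

Area of P4's cell: 372.2038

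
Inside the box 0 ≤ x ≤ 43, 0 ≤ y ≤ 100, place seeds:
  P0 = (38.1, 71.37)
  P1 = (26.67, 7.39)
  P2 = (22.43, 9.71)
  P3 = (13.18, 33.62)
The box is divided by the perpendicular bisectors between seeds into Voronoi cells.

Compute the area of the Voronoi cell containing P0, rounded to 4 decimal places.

1. box [0,43]×[0,100]: [(0, 0) (43, 0) (43, 100) (0, 100)]
2. ⊥bis P0·P1 via (32.385,39.38): [(0, 45.1656) (43, 37.4836) (43, 100) (0, 100)]  |A|=2523.0422
3. ⊥bis P0·P2 via (30.265,40.54): [(0, 48.2314) (40.6148, 37.9098) (43, 37.4836) (43, 100) (0, 100)]  |A|=2460.7828
4. ⊥bis P0·P3 via (25.64,52.495): [(0, 69.4208) (43, 41.0351) (43, 100) (0, 100)]  |A|=1925.1982
5. canonical 4-gon: [(0, 69.4208) (43, 41.0351) (43, 100) (0, 100)]
6. shoelace: 1925.1982

Area of P0's cell: 1925.1982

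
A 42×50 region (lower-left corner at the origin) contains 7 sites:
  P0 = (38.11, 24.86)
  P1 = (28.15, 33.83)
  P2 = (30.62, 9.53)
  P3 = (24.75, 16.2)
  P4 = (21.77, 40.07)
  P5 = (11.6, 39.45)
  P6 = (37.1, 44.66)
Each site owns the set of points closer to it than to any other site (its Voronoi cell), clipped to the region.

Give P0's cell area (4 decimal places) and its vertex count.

Area of P0's cell: 181.6025 (5 vertices)

1. box [0,42]×[0,50]: [(0, 0) (42, 0) (42, 50) (0, 50)]
2. ⊥bis P0·P1 via (33.13,29.345): [(6.7018, 0) (42, 0) (42, 39.194)]  |A|=691.7377
3. ⊥bis P0·P2 via (34.365,17.195): [(25.9086, 21.3266) (42, 13.4647) (42, 39.194)]  |A|=207.0097
4. ⊥bis P0·P3 via (31.43,20.53): [(28.8189, 24.5581) (33.2334, 17.7479) (42, 13.4647) (42, 39.194)]  |A|=189.9671
5. ⊥bis P0·P4 via (29.94,32.465): [(28.8189, 24.5581) (33.2334, 17.7479) (42, 13.4647) (42, 39.194)]  |A|=189.9671
6. ⊥bis P0·P5 via (24.855,32.155): [(28.8189, 24.5581) (33.2334, 17.7479) (42, 13.4647) (42, 39.194)]  |A|=189.9671
7. ⊥bis P0·P6 via (37.605,34.76): [(38.0261, 34.7815) (28.8189, 24.5581) (33.2334, 17.7479) (42, 13.4647) (42, 34.9842)]  |A|=181.6025
8. canonical 5-gon: [(38.0261, 34.7815) (28.8189, 24.5581) (33.2334, 17.7479) (42, 13.4647) (42, 34.9842)]
9. shoelace: 181.6025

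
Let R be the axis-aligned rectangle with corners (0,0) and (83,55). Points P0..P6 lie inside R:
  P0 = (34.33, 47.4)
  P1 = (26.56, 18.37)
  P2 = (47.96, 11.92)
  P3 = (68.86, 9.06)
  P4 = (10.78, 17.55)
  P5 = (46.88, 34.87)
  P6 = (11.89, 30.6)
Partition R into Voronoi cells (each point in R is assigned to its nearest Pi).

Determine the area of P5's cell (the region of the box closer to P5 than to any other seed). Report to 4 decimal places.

Area of P5's cell: 1089.9863

1. box [0,83]×[0,55]: [(0, 0) (83, 0) (83, 55) (0, 55)]
2. ⊥bis P5·P0 via (40.605,41.135): [(0, 0.4652) (0, 0) (83, 0) (83, 55) (54.4479, 55)]  |A|=3080.3469
3. ⊥bis P5·P1 via (36.72,26.62): [(31.9626, 32.4788) (58.3356, 0) (83, 0) (83, 55) (54.4479, 55)]  |A|=2125.5764
4. ⊥bis P5·P2 via (47.42,23.395): [(31.9626, 32.4788) (39.6362, 23.0287) (83, 25.0694) (83, 55) (54.4479, 55)]  |A|=1298.0307
5. ⊥bis P5·P3 via (57.87,21.965): [(31.9626, 32.4788) (39.6362, 23.0287) (60.2586, 23.9992) (83, 43.3659) (83, 55) (54.4479, 55)]  |A|=1089.9863
6. ⊥bis P5·P4 via (28.83,26.21): [(31.9626, 32.4788) (39.6362, 23.0287) (60.2586, 23.9992) (83, 43.3659) (83, 55) (54.4479, 55)]  |A|=1089.9863
7. ⊥bis P5·P6 via (29.385,32.735): [(31.9626, 32.4788) (39.6362, 23.0287) (60.2586, 23.9992) (83, 43.3659) (83, 55) (54.4479, 55)]  |A|=1089.9863
8. canonical 6-gon: [(31.9626, 32.4788) (39.6362, 23.0287) (60.2586, 23.9992) (83, 43.3659) (83, 55) (54.4479, 55)]
9. shoelace: 1089.9863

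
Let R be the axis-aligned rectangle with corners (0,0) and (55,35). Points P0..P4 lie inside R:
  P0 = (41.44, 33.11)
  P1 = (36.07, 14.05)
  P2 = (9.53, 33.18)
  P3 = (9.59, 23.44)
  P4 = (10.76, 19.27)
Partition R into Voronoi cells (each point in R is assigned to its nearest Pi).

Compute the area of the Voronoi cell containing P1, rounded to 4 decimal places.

Area of P1's cell: 756.8468

1. box [0,55]×[0,35]: [(0, 0) (55, 0) (55, 35) (0, 35)]
2. ⊥bis P1·P0 via (38.755,23.58): [(0, 34.4989) (0, 0) (55, 0) (55, 19.0031)]  |A|=1471.3053
3. ⊥bis P1·P2 via (22.8,23.615): [(25.4722, 27.3223) (5.7783, 0) (55, 0) (55, 19.0031)]  |A|=952.9845
4. ⊥bis P1·P3 via (22.83,18.745): [(25.8353, 27.22) (16.1829, 0) (55, 0) (55, 19.0031)]  |A|=805.4112
5. ⊥bis P1·P4 via (23.415,16.66): [(25.8353, 27.22) (25.256, 25.5864) (19.979, 0) (55, 0) (55, 19.0031)]  |A|=756.8468
6. canonical 5-gon: [(25.8353, 27.22) (25.256, 25.5864) (19.979, 0) (55, 0) (55, 19.0031)]
7. shoelace: 756.8468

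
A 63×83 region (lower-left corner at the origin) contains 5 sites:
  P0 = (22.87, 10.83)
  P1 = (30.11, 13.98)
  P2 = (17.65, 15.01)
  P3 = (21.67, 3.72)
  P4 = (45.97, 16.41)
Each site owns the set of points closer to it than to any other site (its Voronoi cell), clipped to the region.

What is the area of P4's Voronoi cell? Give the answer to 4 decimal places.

Area of P4's cell: 2402.8605

1. box [0,63]×[0,83]: [(0, 0) (63, 0) (63, 83) (0, 83)]
2. ⊥bis P4·P0 via (34.42,13.62): [(37.71, 0) (63, 0) (63, 83) (17.6607, 83)]  |A|=2931.1159
3. ⊥bis P4·P1 via (38.04,15.195): [(40.3681, 0) (63, 0) (63, 83) (27.6512, 83)]  |A|=2406.198
4. ⊥bis P4·P2 via (31.81,15.71): [(28.88, 74.9802) (40.3681, 0) (63, 0) (63, 83) (28.4835, 83)]  |A|=2402.8605
5. ⊥bis P4·P3 via (33.82,10.065): [(28.88, 74.9802) (40.3681, 0) (63, 0) (63, 83) (28.4835, 83)]  |A|=2402.8605
6. canonical 5-gon: [(28.88, 74.9802) (40.3681, 0) (63, 0) (63, 83) (28.4835, 83)]
7. shoelace: 2402.8605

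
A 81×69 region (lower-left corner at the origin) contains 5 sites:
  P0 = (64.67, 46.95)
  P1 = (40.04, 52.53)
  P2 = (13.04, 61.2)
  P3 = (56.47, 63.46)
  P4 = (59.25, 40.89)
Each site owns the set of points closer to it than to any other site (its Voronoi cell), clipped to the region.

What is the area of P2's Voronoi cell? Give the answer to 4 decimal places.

Area of P2's cell: 1335.7261

1. box [0,81]×[0,69]: [(0, 0) (81, 0) (81, 69) (0, 69)]
2. ⊥bis P2·P0 via (38.855,54.075): [(0, 0) (23.9302, 0) (42.9743, 69) (0, 69)]  |A|=2308.2056
3. ⊥bis P2·P1 via (26.54,56.865): [(0, 0) (8.28, 0) (30.4367, 69) (0, 69)]  |A|=1335.7261
4. ⊥bis P2·P3 via (34.755,62.33): [(0, 0) (8.28, 0) (30.4367, 69) (0, 69)]  |A|=1335.7261
5. ⊥bis P2·P4 via (36.145,51.045): [(0, 0) (8.28, 0) (30.4367, 69) (0, 69)]  |A|=1335.7261
6. canonical 4-gon: [(0, 0) (8.28, 0) (30.4367, 69) (0, 69)]
7. shoelace: 1335.7261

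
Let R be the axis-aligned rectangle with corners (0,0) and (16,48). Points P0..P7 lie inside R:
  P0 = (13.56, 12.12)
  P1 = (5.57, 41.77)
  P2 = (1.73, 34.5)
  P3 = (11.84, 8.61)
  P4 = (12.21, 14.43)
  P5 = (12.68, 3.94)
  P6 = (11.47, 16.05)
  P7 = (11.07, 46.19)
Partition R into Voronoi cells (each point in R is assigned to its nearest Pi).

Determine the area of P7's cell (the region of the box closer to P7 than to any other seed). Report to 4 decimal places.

1. box [0,16]×[0,48]: [(0, 0) (16, 0) (16, 48) (0, 48)]
2. ⊥bis P7·P0 via (12.315,29.155): [(0, 28.255) (16, 29.4243) (16, 48) (0, 48)]  |A|=306.5658
3. ⊥bis P7·P1 via (8.32,43.98): [(16, 34.4234) (16, 48) (5.0894, 48)]  |A|=74.0643
4. ⊥bis P7·P2 via (6.4,40.345): [(16, 34.4234) (16, 48) (5.0894, 48)]  |A|=74.0643
5. ⊥bis P7·P3 via (11.455,27.4): [(16, 34.4234) (16, 48) (5.0894, 48)]  |A|=74.0643
6. ⊥bis P7·P4 via (11.64,30.31): [(16, 34.4234) (16, 48) (5.0894, 48)]  |A|=74.0643
7. ⊥bis P7·P5 via (11.875,25.065): [(16, 34.4234) (16, 48) (5.0894, 48)]  |A|=74.0643
8. ⊥bis P7·P6 via (11.27,31.12): [(16, 34.4234) (16, 48) (5.0894, 48)]  |A|=74.0643
9. canonical 3-gon: [(16, 34.4234) (16, 48) (5.0894, 48)]
10. shoelace: 74.0643

Area of P7's cell: 74.0643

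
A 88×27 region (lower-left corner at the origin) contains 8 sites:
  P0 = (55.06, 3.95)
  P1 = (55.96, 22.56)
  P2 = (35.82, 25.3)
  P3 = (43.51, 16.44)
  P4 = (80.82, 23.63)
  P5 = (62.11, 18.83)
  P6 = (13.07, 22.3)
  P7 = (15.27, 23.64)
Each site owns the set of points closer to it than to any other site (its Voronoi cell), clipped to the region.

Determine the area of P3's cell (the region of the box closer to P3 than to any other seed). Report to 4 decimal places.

Area of P3's cell: 397.5081

1. box [0,88]×[0,27]: [(0, 0) (88, 0) (88, 27) (0, 27)]
2. ⊥bis P3·P0 via (49.285,10.195): [(0, 0) (38.2603, 0) (67.4577, 27) (0, 27)]  |A|=1427.1924
3. ⊥bis P3·P1 via (49.735,19.5): [(0, 0) (38.2603, 0) (52.739, 13.389) (46.0483, 27) (0, 27)]  |A|=1281.4907
4. ⊥bis P3·P2 via (39.665,20.87): [(15.6197, 0) (38.2603, 0) (52.739, 13.389) (46.2514, 26.5867)]  |A|=439.9415
5. ⊥bis P3·P4 via (62.165,20.035): [(15.6197, 0) (38.2603, 0) (52.739, 13.389) (46.2514, 26.5867)]  |A|=439.9415
6. ⊥bis P3·P5 via (52.81,17.635): [(15.6197, 0) (38.2603, 0) (52.739, 13.389) (46.2514, 26.5867)]  |A|=439.9415
7. ⊥bis P3·P6 via (28.29,19.37): [(26.3548, 9.3175) (24.5611, 0) (38.2603, 0) (52.739, 13.389) (46.2514, 26.5867)]  |A|=398.2862
8. ⊥bis P3·P7 via (29.39,20.04): [(26.7419, 9.6534) (25.4256, 4.4907) (24.5611, 0) (38.2603, 0) (52.739, 13.389) (46.2514, 26.5867)]  |A|=397.5081
9. canonical 6-gon: [(26.7419, 9.6534) (25.4256, 4.4907) (24.5611, 0) (38.2603, 0) (52.739, 13.389) (46.2514, 26.5867)]
10. shoelace: 397.5081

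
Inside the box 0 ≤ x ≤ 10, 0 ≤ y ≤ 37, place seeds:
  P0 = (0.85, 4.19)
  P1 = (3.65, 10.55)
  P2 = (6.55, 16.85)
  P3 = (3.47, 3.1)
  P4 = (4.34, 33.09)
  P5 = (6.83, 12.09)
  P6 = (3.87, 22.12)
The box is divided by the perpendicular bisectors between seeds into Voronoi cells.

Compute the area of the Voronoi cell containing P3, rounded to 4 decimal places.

1. box [0,10]×[0,37]: [(0, 0) (10, 0) (10, 37) (0, 37)]
2. ⊥bis P3·P0 via (2.16,3.645): [(0.6436, 0) (10, 0) (10, 22.4898)]  |A|=105.212
3. ⊥bis P3·P1 via (3.56,6.825): [(3.4837, 6.8268) (0.6436, 0) (10, 0) (10, 6.6694)]  |A|=53.6672
4. ⊥bis P3·P2 via (5.01,9.975): [(3.4837, 6.8268) (0.6436, 0) (10, 0) (10, 6.6694)]  |A|=53.6672
5. ⊥bis P3·P4 via (3.905,18.095): [(3.4837, 6.8268) (0.6436, 0) (10, 0) (10, 6.6694)]  |A|=53.6672
6. ⊥bis P3·P5 via (5.15,7.595): [(7.4625, 6.7307) (3.4837, 6.8268) (0.6436, 0) (10, 0) (10, 5.7823)]  |A|=52.5417
7. ⊥bis P3·P6 via (3.67,12.61): [(7.4625, 6.7307) (3.4837, 6.8268) (0.6436, 0) (10, 0) (10, 5.7823)]  |A|=52.5417
8. canonical 5-gon: [(7.4625, 6.7307) (3.4837, 6.8268) (0.6436, 0) (10, 0) (10, 5.7823)]
9. shoelace: 52.5417

Area of P3's cell: 52.5417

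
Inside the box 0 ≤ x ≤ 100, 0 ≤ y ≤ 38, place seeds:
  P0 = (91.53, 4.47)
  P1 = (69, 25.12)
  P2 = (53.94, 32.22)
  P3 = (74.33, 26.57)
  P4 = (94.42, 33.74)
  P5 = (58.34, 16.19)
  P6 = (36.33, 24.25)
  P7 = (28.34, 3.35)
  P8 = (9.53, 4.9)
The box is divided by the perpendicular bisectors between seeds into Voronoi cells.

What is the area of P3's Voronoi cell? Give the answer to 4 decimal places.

1. box [0,100]×[0,38]: [(0, 0) (100, 0) (100, 38) (0, 38)]
2. ⊥bis P3·P0 via (82.93,15.52): [(0, 0) (62.9886, 0) (100, 28.8052) (100, 38) (0, 38)]  |A|=3266.9388
3. ⊥bis P3·P1 via (71.665,25.845): [(75.9514, 10.0887) (100, 28.8052) (100, 38) (68.3583, 38)]  |A|=552.1408
4. ⊥bis P3·P2 via (64.135,29.395): [(75.9514, 10.0887) (100, 28.8052) (100, 38) (68.3583, 38)]  |A|=552.1408
5. ⊥bis P3·P4 via (84.375,30.155): [(75.9514, 10.0887) (88.1486, 19.5815) (81.5752, 38) (68.3583, 38)]  |A|=327.977
6. ⊥bis P3·P5 via (66.335,21.38): [(75.9514, 10.0887) (88.1486, 19.5815) (81.5752, 38) (68.3583, 38)]  |A|=327.977
7. ⊥bis P3·P6 via (55.33,25.41): [(75.9514, 10.0887) (88.1486, 19.5815) (81.5752, 38) (68.3583, 38)]  |A|=327.977
8. ⊥bis P3·P7 via (51.335,14.96): [(75.9514, 10.0887) (88.1486, 19.5815) (81.5752, 38) (68.3583, 38)]  |A|=327.977
9. ⊥bis P3·P8 via (41.93,15.735): [(75.9514, 10.0887) (88.1486, 19.5815) (81.5752, 38) (68.3583, 38)]  |A|=327.977
10. canonical 4-gon: [(75.9514, 10.0887) (88.1486, 19.5815) (81.5752, 38) (68.3583, 38)]
11. shoelace: 327.977

Area of P3's cell: 327.9770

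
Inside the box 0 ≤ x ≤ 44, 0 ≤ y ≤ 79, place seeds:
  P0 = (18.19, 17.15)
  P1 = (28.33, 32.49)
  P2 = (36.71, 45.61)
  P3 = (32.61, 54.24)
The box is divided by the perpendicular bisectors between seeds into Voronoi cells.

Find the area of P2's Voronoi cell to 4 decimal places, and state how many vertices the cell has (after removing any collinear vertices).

Area of P2's cell: 230.1960 (3 vertices)

1. box [0,44]×[0,79]: [(0, 0) (44, 0) (44, 79) (0, 79)]
2. ⊥bis P2·P0 via (27.45,31.38): [(0, 49.2428) (44, 20.6103) (44, 79) (0, 79)]  |A|=1939.2331
3. ⊥bis P2·P1 via (32.52,39.05): [(0, 59.8212) (44, 31.7175) (44, 79) (0, 79)]  |A|=1462.1495
4. ⊥bis P2·P3 via (34.66,49.925): [(23.669, 44.7033) (44, 31.7175) (44, 54.3623)]  |A|=230.196
5. canonical 3-gon: [(23.669, 44.7033) (44, 31.7175) (44, 54.3623)]
6. shoelace: 230.196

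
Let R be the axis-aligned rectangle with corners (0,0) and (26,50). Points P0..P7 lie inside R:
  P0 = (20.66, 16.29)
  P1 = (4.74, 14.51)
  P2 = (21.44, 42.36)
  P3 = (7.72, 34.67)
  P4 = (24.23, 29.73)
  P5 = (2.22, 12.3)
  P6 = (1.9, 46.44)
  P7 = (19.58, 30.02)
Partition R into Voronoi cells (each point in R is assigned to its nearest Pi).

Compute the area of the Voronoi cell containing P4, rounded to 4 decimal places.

1. box [0,26]×[0,50]: [(0, 0) (26, 0) (26, 50) (0, 50)]
2. ⊥bis P4·P0 via (22.445,23.01): [(0, 28.972) (26, 22.0657) (26, 50) (0, 50)]  |A|=636.5105
3. ⊥bis P4·P1 via (14.485,22.12): [(0, 40.6688) (11.5248, 25.9107) (26, 22.0657) (26, 50) (0, 50)]  |A|=569.1085
4. ⊥bis P4·P2 via (22.835,36.045): [(6.4392, 32.4231) (11.5248, 25.9107) (26, 22.0657) (26, 36.7442)]  |A|=180.9188
5. ⊥bis P4·P3 via (15.975,32.2): [(16.7214, 34.6945) (13.9041, 25.2787) (26, 22.0657) (26, 36.7442)]  |A|=129.5704
6. ⊥bis P4·P5 via (13.225,21.015): [(16.7214, 34.6945) (13.9041, 25.2787) (26, 22.0657) (26, 36.7442)]  |A|=129.5704
7. ⊥bis P4·P6 via (13.065,38.085): [(16.7214, 34.6945) (13.9041, 25.2787) (26, 22.0657) (26, 36.7442)]  |A|=129.5704
8. ⊥bis P4·P7 via (21.905,29.875): [(22.2822, 35.9229) (21.4926, 23.263) (26, 22.0657) (26, 36.7442)]  |A|=56.29
9. canonical 4-gon: [(22.2822, 35.9229) (21.4926, 23.263) (26, 22.0657) (26, 36.7442)]
10. shoelace: 56.29

Area of P4's cell: 56.2900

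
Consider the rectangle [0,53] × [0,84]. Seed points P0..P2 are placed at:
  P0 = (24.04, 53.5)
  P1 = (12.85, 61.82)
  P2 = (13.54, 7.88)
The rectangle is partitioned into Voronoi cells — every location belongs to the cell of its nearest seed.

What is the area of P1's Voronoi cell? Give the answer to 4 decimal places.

1. box [0,53]×[0,84]: [(0, 0) (53, 0) (53, 84) (0, 84)]
2. ⊥bis P1·P0 via (18.445,57.66): [(0, 32.8524) (38.0293, 84) (0, 84)]  |A|=972.5555
3. ⊥bis P1·P2 via (13.195,34.85): [(0, 34.6812) (1.3728, 34.6988) (38.0293, 84) (0, 84)]  |A|=971.3002
4. canonical 4-gon: [(0, 34.6812) (1.3728, 34.6988) (38.0293, 84) (0, 84)]
5. shoelace: 971.3002

Area of P1's cell: 971.3002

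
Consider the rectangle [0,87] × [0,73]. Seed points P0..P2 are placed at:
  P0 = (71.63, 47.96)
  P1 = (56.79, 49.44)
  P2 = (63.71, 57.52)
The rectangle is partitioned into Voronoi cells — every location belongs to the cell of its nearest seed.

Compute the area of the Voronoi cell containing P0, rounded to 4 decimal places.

Area of P0's cell: 1469.9507

1. box [0,87]×[0,73]: [(0, 0) (87, 0) (87, 73) (0, 73)]
2. ⊥bis P0·P1 via (64.21,48.7): [(59.3531, 0) (87, 0) (87, 73) (66.6335, 73)]  |A|=1752.4899
3. ⊥bis P0·P2 via (67.67,52.74): [(64.3376, 49.9793) (59.3531, 0) (87, 0) (87, 68.754)]  |A|=1469.9507
4. canonical 4-gon: [(64.3376, 49.9793) (59.3531, 0) (87, 0) (87, 68.754)]
5. shoelace: 1469.9507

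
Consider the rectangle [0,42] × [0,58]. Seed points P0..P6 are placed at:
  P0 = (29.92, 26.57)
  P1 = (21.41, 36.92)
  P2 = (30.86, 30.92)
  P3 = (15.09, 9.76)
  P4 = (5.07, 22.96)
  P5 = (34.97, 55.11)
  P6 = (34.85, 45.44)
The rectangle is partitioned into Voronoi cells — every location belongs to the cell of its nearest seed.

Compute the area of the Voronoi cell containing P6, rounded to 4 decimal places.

1. box [0,42]×[0,58]: [(0, 0) (42, 0) (42, 58) (0, 58)]
2. ⊥bis P6·P0 via (32.385,36.005): [(0, 44.4659) (42, 33.493) (42, 58) (0, 58)]  |A|=798.8627
3. ⊥bis P6·P1 via (28.13,41.18): [(31.2172, 36.3101) (42, 33.493) (42, 58) (17.4673, 58)]  |A|=398.1832
4. ⊥bis P6·P2 via (32.855,38.18): [(29.4362, 39.1195) (42, 35.667) (42, 58) (17.4673, 58)]  |A|=371.8883
5. ⊥bis P6·P3 via (24.97,27.6): [(29.4362, 39.1195) (42, 35.667) (42, 58) (17.4673, 58)]  |A|=371.8883
6. ⊥bis P6·P4 via (19.96,34.2): [(29.4362, 39.1195) (42, 35.667) (42, 58) (17.4673, 58)]  |A|=371.8883
7. ⊥bis P6·P5 via (34.91,50.275): [(22.2649, 50.4319) (29.4362, 39.1195) (42, 35.667) (42, 50.187)]  |A|=201.9609
8. canonical 4-gon: [(22.2649, 50.4319) (29.4362, 39.1195) (42, 35.667) (42, 50.187)]
9. shoelace: 201.9609

Area of P6's cell: 201.9609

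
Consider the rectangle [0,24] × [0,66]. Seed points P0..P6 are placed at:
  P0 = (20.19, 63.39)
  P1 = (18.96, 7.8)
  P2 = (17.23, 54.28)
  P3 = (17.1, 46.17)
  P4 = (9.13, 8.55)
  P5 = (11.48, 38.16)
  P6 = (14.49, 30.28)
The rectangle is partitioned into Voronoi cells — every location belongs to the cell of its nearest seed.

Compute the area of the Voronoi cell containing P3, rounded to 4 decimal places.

1. box [0,24]×[0,66]: [(0, 0) (24, 0) (24, 66) (0, 66)]
2. ⊥bis P3·P0 via (18.645,54.78): [(0, 58.1257) (0, 0) (24, 0) (24, 53.8191)]  |A|=1343.3375
3. ⊥bis P3·P1 via (18.03,26.985): [(0, 58.1257) (0, 26.111) (24, 27.2744) (24, 53.8191)]  |A|=702.7128
4. ⊥bis P3·P2 via (17.165,50.225): [(0, 50.5001) (0, 26.111) (24, 27.2744) (24, 50.1154)]  |A|=566.7624
5. ⊥bis P3·P4 via (13.115,27.36): [(0, 50.5001) (0, 30.1385) (15.4707, 26.8609) (24, 27.2744) (24, 50.1154)]  |A|=535.6083
6. ⊥bis P3·P5 via (14.29,42.165): [(2.4665, 50.4606) (24, 35.3522) (24, 50.1154)]  |A|=158.9513
7. ⊥bis P3·P6 via (15.795,38.225): [(2.4665, 50.4606) (21.162, 37.3434) (24, 36.8773) (24, 50.1154)]  |A|=156.7873
8. canonical 4-gon: [(2.4665, 50.4606) (21.162, 37.3434) (24, 36.8773) (24, 50.1154)]
9. shoelace: 156.7873

Area of P3's cell: 156.7873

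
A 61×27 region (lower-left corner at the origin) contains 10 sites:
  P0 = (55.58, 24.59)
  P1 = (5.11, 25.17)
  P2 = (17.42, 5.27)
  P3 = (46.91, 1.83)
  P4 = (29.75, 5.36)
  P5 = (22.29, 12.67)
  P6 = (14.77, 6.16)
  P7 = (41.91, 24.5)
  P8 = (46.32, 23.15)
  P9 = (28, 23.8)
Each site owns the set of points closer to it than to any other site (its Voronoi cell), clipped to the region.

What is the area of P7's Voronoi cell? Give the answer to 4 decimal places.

Area of P7's cell: 106.1504

1. box [0,61]×[0,27]: [(0, 0) (61, 0) (61, 27) (0, 27)]
2. ⊥bis P7·P0 via (48.745,24.545): [(0, 0) (48.9066, 0) (48.7288, 27) (0, 27)]  |A|=1318.0784
3. ⊥bis P7·P1 via (23.51,24.835): [(23.0578, 0) (48.9066, 0) (48.7288, 27) (23.5494, 27)]  |A|=688.8804
4. ⊥bis P7·P2 via (29.665,14.885): [(23.4724, 22.7714) (41.353, 0) (48.9066, 0) (48.7288, 27) (23.5494, 27)]  |A|=480.5772
5. ⊥bis P7·P3 via (44.41,13.165): [(23.4724, 22.7714) (32.9928, 10.6469) (48.8135, 14.1362) (48.7288, 27) (23.5494, 27)]  |A|=328.3812
6. ⊥bis P7·P4 via (35.83,14.93): [(23.4726, 22.7809) (40.1033, 12.2151) (48.8135, 14.1362) (48.7288, 27) (23.5494, 27)]  |A|=277.7313
7. ⊥bis P7·P5 via (32.1,18.585): [(33.3561, 16.5017) (40.1033, 12.2151) (48.8135, 14.1362) (48.7288, 27) (27.0261, 27)]  |A|=238.3904
8. ⊥bis P7·P6 via (28.34,15.33): [(33.3561, 16.5017) (40.1033, 12.2151) (48.8135, 14.1362) (48.7288, 27) (27.0261, 27)]  |A|=238.3904
9. ⊥bis P7·P8 via (44.115,23.825): [(33.3561, 16.5017) (40.1033, 12.2151) (40.5941, 12.3234) (45.0869, 27) (27.0261, 27)]  |A|=158.7218
10. ⊥bis P7·P9 via (34.955,24.15): [(35.4054, 15.1998) (40.1033, 12.2151) (40.5941, 12.3234) (45.0869, 27) (34.8116, 27)]  |A|=106.1504
11. canonical 5-gon: [(35.4054, 15.1998) (40.1033, 12.2151) (40.5941, 12.3234) (45.0869, 27) (34.8116, 27)]
12. shoelace: 106.1504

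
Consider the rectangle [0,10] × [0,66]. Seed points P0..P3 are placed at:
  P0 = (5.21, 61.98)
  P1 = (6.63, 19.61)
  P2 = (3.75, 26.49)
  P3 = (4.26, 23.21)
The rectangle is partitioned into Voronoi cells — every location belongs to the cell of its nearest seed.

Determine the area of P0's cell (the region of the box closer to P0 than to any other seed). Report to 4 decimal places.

1. box [0,10]×[0,66]: [(0, 0) (10, 0) (10, 66) (0, 66)]
2. ⊥bis P0·P1 via (5.92,40.795): [(0, 40.5966) (10, 40.9317) (10, 66) (0, 66)]  |A|=252.3583
3. ⊥bis P0·P2 via (4.48,44.235): [(0, 44.4193) (10, 44.0079) (10, 66) (0, 66)]  |A|=217.8639
4. ⊥bis P0·P3 via (4.735,42.595): [(0, 44.4193) (10, 44.0079) (10, 66) (0, 66)]  |A|=217.8639
5. canonical 4-gon: [(0, 44.4193) (10, 44.0079) (10, 66) (0, 66)]
6. shoelace: 217.8639

Area of P0's cell: 217.8639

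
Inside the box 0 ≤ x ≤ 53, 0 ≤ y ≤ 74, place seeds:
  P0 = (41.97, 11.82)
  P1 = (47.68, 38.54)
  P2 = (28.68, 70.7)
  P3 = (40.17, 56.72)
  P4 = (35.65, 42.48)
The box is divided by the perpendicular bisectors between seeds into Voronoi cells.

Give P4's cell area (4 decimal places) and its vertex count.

Area of P4's cell: 1146.8095 (5 vertices)

1. box [0,53]×[0,74]: [(0, 0) (53, 0) (53, 74) (0, 74)]
2. ⊥bis P4·P0 via (38.81,27.15): [(0, 19.15) (53, 30.075) (53, 74) (0, 74)]  |A|=2617.5365
3. ⊥bis P4·P1 via (41.665,40.51): [(0, 19.15) (37.1793, 26.8139) (52.6335, 74) (0, 74)]  |A|=2261.4271
4. ⊥bis P4·P2 via (32.165,56.59): [(0, 48.6456) (0, 19.15) (37.1793, 26.8139) (48.2311, 60.5581)]  |A|=1296.2469
5. ⊥bis P4·P3 via (37.91,49.6): [(23.0112, 54.3291) (0, 48.6456) (0, 19.15) (37.1793, 26.8139) (44.0082, 47.6644)]  |A|=1146.8095
6. canonical 5-gon: [(23.0112, 54.3291) (0, 48.6456) (0, 19.15) (37.1793, 26.8139) (44.0082, 47.6644)]
7. shoelace: 1146.8095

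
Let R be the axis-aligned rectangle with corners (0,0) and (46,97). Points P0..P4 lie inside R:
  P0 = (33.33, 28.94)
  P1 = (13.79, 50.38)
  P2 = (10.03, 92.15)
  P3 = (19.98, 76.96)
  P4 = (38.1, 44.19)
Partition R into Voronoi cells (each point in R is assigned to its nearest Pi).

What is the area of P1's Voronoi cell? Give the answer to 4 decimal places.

Area of P1's cell: 916.4936

1. box [0,46]×[0,97]: [(0, 0) (46, 0) (46, 97) (0, 97)]
2. ⊥bis P1·P0 via (23.56,39.66): [(0, 18.1879) (46, 60.1114) (46, 97) (0, 97)]  |A|=2661.1172
3. ⊥bis P1·P2 via (11.91,71.265): [(0, 70.1929) (0, 18.1879) (46, 60.1114) (46, 74.3337)]  |A|=1523.2283
4. ⊥bis P1·P3 via (16.885,63.67): [(0, 67.6022) (0, 18.1879) (43.1844, 57.5453)]  |A|=1066.9653
5. ⊥bis P1·P4 via (25.945,47.285): [(29.3764, 60.761) (0, 67.6022) (0, 18.1879) (24.1375, 40.1863)]  |A|=916.4936
6. canonical 4-gon: [(29.3764, 60.761) (0, 67.6022) (0, 18.1879) (24.1375, 40.1863)]
7. shoelace: 916.4936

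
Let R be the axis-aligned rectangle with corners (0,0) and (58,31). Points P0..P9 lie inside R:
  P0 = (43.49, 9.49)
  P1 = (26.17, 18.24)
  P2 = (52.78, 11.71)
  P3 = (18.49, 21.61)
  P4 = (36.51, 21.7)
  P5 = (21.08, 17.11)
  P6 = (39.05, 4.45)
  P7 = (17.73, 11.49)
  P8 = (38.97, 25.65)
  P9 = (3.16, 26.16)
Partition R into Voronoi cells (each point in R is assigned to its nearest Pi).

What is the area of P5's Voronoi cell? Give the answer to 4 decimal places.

Area of P5's cell: 43.8106

1. box [0,58]×[0,31]: [(0, 0) (58, 0) (58, 31) (0, 31)]
2. ⊥bis P5·P0 via (32.285,13.3): [(0, 0) (27.7626, 0) (38.3035, 31) (0, 31)]  |A|=1024.0248
3. ⊥bis P5·P1 via (23.625,17.675): [(0, 0) (27.5489, 0) (20.6668, 31) (0, 31)]  |A|=747.3436
4. ⊥bis P5·P2 via (36.93,14.41): [(0, 0) (27.5489, 0) (20.6668, 31) (0, 31)]  |A|=747.3436
5. ⊥bis P5·P3 via (19.785,19.36): [(0, 7.9726) (0, 0) (27.5489, 0) (22.8582, 21.1288)]  |A|=382.1583
6. ⊥bis P5·P4 via (28.795,19.405): [(0, 7.9726) (0, 0) (27.5489, 0) (22.8582, 21.1288)]  |A|=382.1583
7. ⊥bis P5·P6 via (30.065,10.78): [(0, 7.9726) (0, 0) (22.4704, 0) (26.332, 5.4813) (22.8582, 21.1288)]  |A|=368.2398
8. ⊥bis P5·P7 via (19.405,14.3): [(15.2729, 16.7631) (25.1322, 10.8861) (22.8582, 21.1288)]  |A|=43.8106
9. ⊥bis P5·P8 via (30.025,21.38): [(15.2729, 16.7631) (25.1322, 10.8861) (22.8582, 21.1288)]  |A|=43.8106
10. ⊥bis P5·P9 via (12.12,21.635): [(15.2729, 16.7631) (25.1322, 10.8861) (22.8582, 21.1288)]  |A|=43.8106
11. canonical 3-gon: [(15.2729, 16.7631) (25.1322, 10.8861) (22.8582, 21.1288)]
12. shoelace: 43.8106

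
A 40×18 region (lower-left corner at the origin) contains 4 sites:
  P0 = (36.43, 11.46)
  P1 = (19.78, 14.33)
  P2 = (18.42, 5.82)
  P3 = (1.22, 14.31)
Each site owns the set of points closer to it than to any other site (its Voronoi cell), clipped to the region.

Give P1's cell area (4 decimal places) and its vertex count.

1. box [0,40]×[0,18]: [(0, 0) (40, 0) (40, 18) (0, 18)]
2. ⊥bis P1·P0 via (28.105,12.895): [(0, 0) (25.8823, 0) (28.985, 18) (0, 18)]  |A|=493.805
3. ⊥bis P1·P2 via (19.1,10.075): [(0, 13.1274) (27.3905, 8.7501) (28.985, 18) (0, 18)]  |A|=200.7858
4. ⊥bis P1·P3 via (10.5,14.32): [(10.5031, 11.4489) (27.3905, 8.7501) (28.985, 18) (10.496, 18)]  |A|=140.8168
5. canonical 4-gon: [(10.5031, 11.4489) (27.3905, 8.7501) (28.985, 18) (10.496, 18)]
6. shoelace: 140.8168

Area of P1's cell: 140.8168 (4 vertices)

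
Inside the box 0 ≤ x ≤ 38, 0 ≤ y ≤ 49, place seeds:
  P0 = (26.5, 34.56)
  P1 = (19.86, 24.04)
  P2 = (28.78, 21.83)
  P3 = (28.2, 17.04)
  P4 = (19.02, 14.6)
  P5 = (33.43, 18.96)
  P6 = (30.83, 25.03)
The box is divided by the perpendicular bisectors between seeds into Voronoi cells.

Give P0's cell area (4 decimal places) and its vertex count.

1. box [0,38]×[0,49]: [(0, 0) (38, 0) (38, 49) (0, 49)]
2. ⊥bis P0·P1 via (23.18,29.3): [(0, 43.9307) (38, 19.9459) (38, 49) (0, 49)]  |A|=648.3436
3. ⊥bis P0·P2 via (27.64,28.195): [(0, 43.9307) (25.5296, 27.817) (38, 30.0505) (38, 49) (0, 49)]  |A|=585.3392
4. ⊥bis P0·P3 via (27.35,25.8): [(0, 43.9307) (25.5296, 27.817) (38, 30.0505) (38, 49) (0, 49)]  |A|=585.3392
5. ⊥bis P0·P4 via (22.76,24.58): [(0, 43.9307) (25.5296, 27.817) (38, 30.0505) (38, 49) (0, 49)]  |A|=585.3392
6. ⊥bis P0·P5 via (29.965,26.76): [(0, 43.9307) (25.5296, 27.817) (36.9482, 29.8621) (38, 30.3294) (38, 49) (0, 49)]  |A|=585.1925
7. ⊥bis P0·P6 via (28.665,29.795): [(0, 43.9307) (25.0198, 28.1388) (38, 34.0364) (38, 49) (0, 49)]  |A|=556.8948
8. canonical 5-gon: [(0, 43.9307) (25.0198, 28.1388) (38, 34.0364) (38, 49) (0, 49)]
9. shoelace: 556.8948

Area of P0's cell: 556.8948 (5 vertices)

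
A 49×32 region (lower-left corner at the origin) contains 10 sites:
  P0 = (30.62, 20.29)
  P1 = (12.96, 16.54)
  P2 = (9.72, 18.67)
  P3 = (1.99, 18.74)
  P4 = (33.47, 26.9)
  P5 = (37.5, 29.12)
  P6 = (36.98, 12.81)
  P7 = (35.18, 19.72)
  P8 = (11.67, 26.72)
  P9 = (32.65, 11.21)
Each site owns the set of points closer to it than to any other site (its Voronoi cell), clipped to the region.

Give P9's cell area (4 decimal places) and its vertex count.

Area of P9's cell: 230.6356 (5 vertices)

1. box [0,49]×[0,32]: [(0, 0) (49, 0) (49, 32) (0, 32)]
2. ⊥bis P9·P0 via (31.635,15.75): [(0, 8.6774) (0, 0) (49, 0) (49, 19.6323)]  |A|=693.5872
3. ⊥bis P9·P1 via (22.805,13.875): [(22.7764, 13.7695) (19.0491, 0) (49, 0) (49, 19.6323)]  |A|=463.6185
4. ⊥bis P9·P2 via (21.185,14.94): [(22.7764, 13.7695) (19.0491, 0) (49, 0) (49, 19.6323)]  |A|=463.6185
5. ⊥bis P9·P3 via (17.32,14.975): [(22.7764, 13.7695) (19.0491, 0) (49, 0) (49, 19.6323)]  |A|=463.6185
6. ⊥bis P9·P4 via (33.06,19.055): [(43.887, 18.4892) (22.7764, 13.7695) (19.0491, 0) (49, 0) (49, 18.2219)]  |A|=460.013
7. ⊥bis P9·P5 via (35.075,20.165): [(42.4499, 18.1679) (22.7764, 13.7695) (19.0491, 0) (49, 0) (49, 16.3941)]  |A|=453.0135
8. ⊥bis P9·P6 via (34.815,12.01): [(33.2958, 16.1213) (22.7764, 13.7695) (19.0491, 0) (39.2529, 0)]  |A|=230.8959
9. ⊥bis P9·P7 via (33.915,15.465): [(33.4918, 15.5908) (32.3892, 15.9186) (22.7764, 13.7695) (19.0491, 0) (39.2529, 0)]  |A|=230.6356
10. ⊥bis P9·P8 via (22.16,18.965): [(33.4918, 15.5908) (32.3892, 15.9186) (22.7764, 13.7695) (19.0491, 0) (39.2529, 0)]  |A|=230.6356
11. canonical 5-gon: [(33.4918, 15.5908) (32.3892, 15.9186) (22.7764, 13.7695) (19.0491, 0) (39.2529, 0)]
12. shoelace: 230.6356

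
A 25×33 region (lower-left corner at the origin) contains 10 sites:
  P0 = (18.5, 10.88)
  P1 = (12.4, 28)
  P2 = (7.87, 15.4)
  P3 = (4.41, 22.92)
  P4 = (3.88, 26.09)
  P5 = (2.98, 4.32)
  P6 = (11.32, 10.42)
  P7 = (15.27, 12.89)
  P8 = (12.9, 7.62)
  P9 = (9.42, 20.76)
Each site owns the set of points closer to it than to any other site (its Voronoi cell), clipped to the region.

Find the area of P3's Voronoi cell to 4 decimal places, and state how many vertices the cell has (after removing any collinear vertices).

1. box [0,25]×[0,33]: [(0, 0) (25, 0) (25, 33) (0, 33)]
2. ⊥bis P3·P0 via (11.455,16.9): [(0, 3.4946) (25, 32.7512) (25, 33) (0, 33)]  |A|=371.9268
3. ⊥bis P3·P1 via (8.405,25.46): [(0, 3.4946) (12.8268, 18.5053) (3.6111, 33) (0, 33)]  |A|=215.4001
4. ⊥bis P3·P2 via (6.14,19.16): [(0, 16.3349) (10.9913, 21.3921) (3.6111, 33) (0, 33)]  |A|=112.5442
5. ⊥bis P3·P4 via (4.145,24.505): [(0, 23.812) (0, 16.3349) (10.9913, 21.3921) (8.5445, 25.2406)]  |A|=59.2806
6. ⊥bis P3·P5 via (3.695,13.62): [(0, 23.812) (0, 16.3349) (10.9913, 21.3921) (8.5445, 25.2406)]  |A|=59.2806
7. ⊥bis P3·P6 via (7.865,16.67): [(0, 23.812) (0, 16.3349) (10.9913, 21.3921) (8.5445, 25.2406)]  |A|=59.2806
8. ⊥bis P3·P7 via (9.84,17.905): [(0, 23.812) (0, 16.3349) (10.9913, 21.3921) (8.5445, 25.2406)]  |A|=59.2806
9. ⊥bis P3·P8 via (8.655,15.27): [(0, 23.812) (0, 16.3349) (10.9913, 21.3921) (8.5445, 25.2406)]  |A|=59.2806
10. ⊥bis P3·P9 via (6.915,21.84): [(8.3684, 25.2111) (0, 23.812) (0, 16.3349) (5.6654, 18.9416)]  |A|=45.5221
11. canonical 4-gon: [(8.3684, 25.2111) (0, 23.812) (0, 16.3349) (5.6654, 18.9416)]
12. shoelace: 45.5221

Area of P3's cell: 45.5221 (4 vertices)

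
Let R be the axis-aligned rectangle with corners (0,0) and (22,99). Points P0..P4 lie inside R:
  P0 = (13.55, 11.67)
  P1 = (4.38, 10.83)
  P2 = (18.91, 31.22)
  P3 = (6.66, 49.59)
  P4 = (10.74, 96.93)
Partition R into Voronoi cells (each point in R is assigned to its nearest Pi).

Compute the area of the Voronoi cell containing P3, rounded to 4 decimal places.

1. box [0,22]×[0,99]: [(0, 0) (22, 0) (22, 99) (0, 99)]
2. ⊥bis P3·P0 via (10.105,30.63): [(0, 28.7939) (22, 32.7913) (22, 99) (0, 99)]  |A|=1500.5624
3. ⊥bis P3·P1 via (5.52,30.21): [(0, 30.5347) (7.2375, 30.109) (22, 32.7913) (22, 99) (0, 99)]  |A|=1494.263
4. ⊥bis P3·P2 via (12.785,40.405): [(0, 31.8793) (22, 46.55) (22, 99) (0, 99)]  |A|=1315.2771
5. ⊥bis P3·P4 via (8.7,73.26): [(0, 74.0098) (0, 31.8793) (22, 46.55) (22, 72.1137)]  |A|=744.6362
6. canonical 4-gon: [(0, 74.0098) (0, 31.8793) (22, 46.55) (22, 72.1137)]
7. shoelace: 744.6362

Area of P3's cell: 744.6362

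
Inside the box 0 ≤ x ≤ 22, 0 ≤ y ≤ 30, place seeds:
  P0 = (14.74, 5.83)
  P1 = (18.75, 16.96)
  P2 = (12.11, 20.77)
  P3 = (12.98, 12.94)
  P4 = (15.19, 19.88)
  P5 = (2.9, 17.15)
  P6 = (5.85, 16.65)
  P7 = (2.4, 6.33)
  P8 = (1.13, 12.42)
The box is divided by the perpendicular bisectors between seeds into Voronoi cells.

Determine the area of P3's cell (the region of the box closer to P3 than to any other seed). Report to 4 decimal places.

Area of P3's cell: 62.8128

1. box [0,22]×[0,30]: [(0, 0) (22, 0) (22, 30) (0, 30)]
2. ⊥bis P3·P0 via (13.86,9.385): [(0, 5.9541) (22, 11.4) (22, 30) (0, 30)]  |A|=469.1051
3. ⊥bis P3·P1 via (15.865,14.95): [(0, 5.9541) (18.8769, 10.6269) (5.3796, 30) (0, 30)]  |A|=279.0658
4. ⊥bis P3·P2 via (12.545,16.855): [(0, 15.4611) (0, 5.9541) (18.8769, 10.6269) (14.3946, 17.0605)]  |A|=139.6207
5. ⊥bis P3·P4 via (14.085,16.41): [(12.6507, 16.8667) (0, 15.4611) (0, 5.9541) (18.8769, 10.6269) (15.0653, 16.0978)]  |A|=138.7164
6. ⊥bis P3·P5 via (7.94,15.045): [(12.6507, 16.8667) (8.5086, 16.4065) (4.6208, 7.098) (18.8769, 10.6269) (15.0653, 16.0978)]  |A|=78.9873
7. ⊥bis P3·P6 via (9.415,14.795): [(12.6507, 16.8667) (10.3606, 16.6123) (5.5266, 7.3222) (18.8769, 10.6269) (15.0653, 16.0978)]  |A|=67.1024
8. ⊥bis P3·P7 via (7.69,9.635): [(12.6507, 16.8667) (10.3606, 16.6123) (7.1663, 10.4733) (8.6517, 8.0957) (18.8769, 10.6269) (15.0653, 16.0978)]  |A|=62.8128
9. ⊥bis P3·P8 via (7.055,12.68): [(12.6507, 16.8667) (10.3606, 16.6123) (7.1663, 10.4733) (8.6517, 8.0957) (18.8769, 10.6269) (15.0653, 16.0978)]  |A|=62.8128
10. canonical 6-gon: [(12.6507, 16.8667) (10.3606, 16.6123) (7.1663, 10.4733) (8.6517, 8.0957) (18.8769, 10.6269) (15.0653, 16.0978)]
11. shoelace: 62.8128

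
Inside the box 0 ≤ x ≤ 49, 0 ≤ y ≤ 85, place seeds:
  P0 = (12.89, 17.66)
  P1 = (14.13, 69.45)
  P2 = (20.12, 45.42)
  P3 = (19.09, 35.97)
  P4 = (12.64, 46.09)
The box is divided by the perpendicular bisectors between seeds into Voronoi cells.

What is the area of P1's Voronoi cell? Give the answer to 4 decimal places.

1. box [0,49]×[0,85]: [(0, 0) (49, 0) (49, 85) (0, 85)]
2. ⊥bis P1·P0 via (13.51,43.555): [(0, 43.8785) (49, 42.7053) (49, 85) (0, 85)]  |A|=2043.6985
3. ⊥bis P1·P2 via (17.125,57.435): [(0, 53.1662) (49, 65.3805) (49, 85) (0, 85)]  |A|=1260.6044
4. ⊥bis P1·P3 via (16.61,52.71): [(0, 53.1662) (49, 65.3805) (49, 85) (0, 85)]  |A|=1260.6044
5. ⊥bis P1·P4 via (13.385,57.77): [(0, 58.6238) (17.4331, 57.5118) (49, 65.3805) (49, 85) (0, 85)]  |A|=1213.0336
6. canonical 5-gon: [(0, 58.6238) (17.4331, 57.5118) (49, 65.3805) (49, 85) (0, 85)]
7. shoelace: 1213.0336

Area of P1's cell: 1213.0336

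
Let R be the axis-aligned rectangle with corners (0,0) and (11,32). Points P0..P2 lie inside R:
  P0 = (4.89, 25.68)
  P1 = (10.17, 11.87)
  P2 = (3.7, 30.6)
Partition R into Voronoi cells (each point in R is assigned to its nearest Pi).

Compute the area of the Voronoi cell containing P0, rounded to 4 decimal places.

1. box [0,11]×[0,32]: [(0, 0) (11, 0) (11, 32) (0, 32)]
2. ⊥bis P0·P1 via (7.53,18.775): [(0, 15.896) (11, 20.1017) (11, 32) (0, 32)]  |A|=154.0125
3. ⊥bis P0·P2 via (4.295,28.14): [(0, 27.1012) (0, 15.896) (11, 20.1017) (11, 29.7617)]  |A|=114.7585
4. canonical 4-gon: [(0, 27.1012) (0, 15.896) (11, 20.1017) (11, 29.7617)]
5. shoelace: 114.7585

Area of P0's cell: 114.7585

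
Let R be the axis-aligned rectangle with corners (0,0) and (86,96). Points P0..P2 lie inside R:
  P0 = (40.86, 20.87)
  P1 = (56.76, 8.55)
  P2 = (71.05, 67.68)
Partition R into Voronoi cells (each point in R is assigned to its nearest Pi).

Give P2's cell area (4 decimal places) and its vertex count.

Area of P2's cell: 3652.8514 (5 vertices)

1. box [0,86]×[0,96]: [(0, 0) (86, 0) (86, 96) (0, 96)]
2. ⊥bis P2·P0 via (55.955,44.275): [(0, 80.363) (86, 24.8975) (86, 96) (0, 96)]  |A|=3729.7945
3. ⊥bis P2·P1 via (63.905,38.115): [(0, 80.363) (66.4657, 37.4962) (86, 32.7753) (86, 96) (0, 96)]  |A|=3652.8514
4. canonical 5-gon: [(0, 80.363) (66.4657, 37.4962) (86, 32.7753) (86, 96) (0, 96)]
5. shoelace: 3652.8514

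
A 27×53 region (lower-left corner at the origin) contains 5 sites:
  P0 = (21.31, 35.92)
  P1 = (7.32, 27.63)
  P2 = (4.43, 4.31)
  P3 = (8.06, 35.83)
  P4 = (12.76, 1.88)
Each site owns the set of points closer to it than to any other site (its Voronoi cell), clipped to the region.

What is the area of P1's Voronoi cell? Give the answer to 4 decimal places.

Area of P1's cell: 296.0322

1. box [0,27]×[0,53]: [(0, 0) (27, 0) (27, 53) (0, 53)]
2. ⊥bis P1·P0 via (14.315,31.775): [(0, 0) (27, 0) (27, 10.3681) (1.7378, 53) (0, 53)]  |A|=892.5119
3. ⊥bis P1·P2 via (5.875,15.97): [(0, 16.6981) (25.0917, 13.5885) (1.7378, 53) (0, 53)]  |A|=489.6827
4. ⊥bis P1·P3 via (7.69,31.73): [(0, 32.424) (0, 16.6981) (25.0917, 13.5885) (14.7175, 31.0958)]  |A|=319.2369
5. ⊥bis P1·P4 via (10.04,14.755): [(0, 32.424) (0, 16.6981) (12.1249, 15.1955) (22.8027, 17.4513) (14.7175, 31.0958)]  |A|=296.0322
6. canonical 5-gon: [(0, 32.424) (0, 16.6981) (12.1249, 15.1955) (22.8027, 17.4513) (14.7175, 31.0958)]
7. shoelace: 296.0322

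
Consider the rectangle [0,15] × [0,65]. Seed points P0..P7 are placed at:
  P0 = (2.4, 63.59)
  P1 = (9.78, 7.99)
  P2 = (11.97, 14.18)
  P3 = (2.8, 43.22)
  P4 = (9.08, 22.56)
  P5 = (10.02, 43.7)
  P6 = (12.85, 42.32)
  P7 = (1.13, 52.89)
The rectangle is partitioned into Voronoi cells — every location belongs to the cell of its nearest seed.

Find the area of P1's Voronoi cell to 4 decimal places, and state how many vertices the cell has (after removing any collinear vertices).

1. box [0,15]×[0,65]: [(0, 0) (15, 0) (15, 65) (0, 65)]
2. ⊥bis P1·P0 via (6.09,35.79): [(0, 34.9817) (0, 0) (15, 0) (15, 36.9727)]  |A|=539.6573
3. ⊥bis P1·P2 via (10.875,11.085): [(0, 14.9325) (0, 0) (15, 0) (15, 9.6256)]  |A|=184.1859
4. ⊥bis P1·P3 via (6.29,25.605): [(0, 14.9325) (0, 0) (15, 0) (15, 9.6256)]  |A|=184.1859
5. ⊥bis P1·P4 via (9.43,15.275): [(0.2752, 14.8352) (0, 14.8219) (0, 0) (15, 0) (15, 9.6256)]  |A|=184.1707
6. ⊥bis P1·P5 via (9.9,25.845): [(0.2752, 14.8352) (0, 14.8219) (0, 0) (15, 0) (15, 9.6256)]  |A|=184.1707
7. ⊥bis P1·P6 via (11.315,25.155): [(0.2752, 14.8352) (0, 14.8219) (0, 0) (15, 0) (15, 9.6256)]  |A|=184.1707
8. ⊥bis P1·P7 via (5.455,30.44): [(0.2752, 14.8352) (0, 14.8219) (0, 0) (15, 0) (15, 9.6256)]  |A|=184.1707
9. canonical 5-gon: [(0.2752, 14.8352) (0, 14.8219) (0, 0) (15, 0) (15, 9.6256)]
10. shoelace: 184.1707

Area of P1's cell: 184.1707 (5 vertices)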